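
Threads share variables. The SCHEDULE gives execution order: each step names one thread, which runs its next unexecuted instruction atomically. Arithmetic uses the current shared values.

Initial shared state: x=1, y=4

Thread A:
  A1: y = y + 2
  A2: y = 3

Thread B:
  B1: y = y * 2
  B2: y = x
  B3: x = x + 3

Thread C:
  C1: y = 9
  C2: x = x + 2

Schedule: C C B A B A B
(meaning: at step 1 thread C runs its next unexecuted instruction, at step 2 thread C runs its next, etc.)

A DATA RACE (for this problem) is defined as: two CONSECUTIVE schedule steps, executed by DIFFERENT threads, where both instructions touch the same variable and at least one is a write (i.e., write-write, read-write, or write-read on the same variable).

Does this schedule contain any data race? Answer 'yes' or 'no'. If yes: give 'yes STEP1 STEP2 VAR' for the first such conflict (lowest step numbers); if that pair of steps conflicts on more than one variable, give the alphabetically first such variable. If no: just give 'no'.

Steps 1,2: same thread (C). No race.
Steps 2,3: C(r=x,w=x) vs B(r=y,w=y). No conflict.
Steps 3,4: B(y = y * 2) vs A(y = y + 2). RACE on y (W-W).
Steps 4,5: A(y = y + 2) vs B(y = x). RACE on y (W-W).
Steps 5,6: B(y = x) vs A(y = 3). RACE on y (W-W).
Steps 6,7: A(r=-,w=y) vs B(r=x,w=x). No conflict.
First conflict at steps 3,4.

Answer: yes 3 4 y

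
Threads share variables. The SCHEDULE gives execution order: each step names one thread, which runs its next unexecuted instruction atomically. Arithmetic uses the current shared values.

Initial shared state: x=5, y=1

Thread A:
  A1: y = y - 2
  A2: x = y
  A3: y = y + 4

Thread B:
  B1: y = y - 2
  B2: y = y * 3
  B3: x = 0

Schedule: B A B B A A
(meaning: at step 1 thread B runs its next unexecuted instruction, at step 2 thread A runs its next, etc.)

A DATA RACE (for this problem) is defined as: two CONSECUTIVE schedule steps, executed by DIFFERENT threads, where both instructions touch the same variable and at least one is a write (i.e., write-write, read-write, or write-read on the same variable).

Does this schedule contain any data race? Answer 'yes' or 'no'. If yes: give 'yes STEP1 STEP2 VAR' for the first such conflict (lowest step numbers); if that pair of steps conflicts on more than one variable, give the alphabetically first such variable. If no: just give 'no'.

Steps 1,2: B(y = y - 2) vs A(y = y - 2). RACE on y (W-W).
Steps 2,3: A(y = y - 2) vs B(y = y * 3). RACE on y (W-W).
Steps 3,4: same thread (B). No race.
Steps 4,5: B(x = 0) vs A(x = y). RACE on x (W-W).
Steps 5,6: same thread (A). No race.
First conflict at steps 1,2.

Answer: yes 1 2 y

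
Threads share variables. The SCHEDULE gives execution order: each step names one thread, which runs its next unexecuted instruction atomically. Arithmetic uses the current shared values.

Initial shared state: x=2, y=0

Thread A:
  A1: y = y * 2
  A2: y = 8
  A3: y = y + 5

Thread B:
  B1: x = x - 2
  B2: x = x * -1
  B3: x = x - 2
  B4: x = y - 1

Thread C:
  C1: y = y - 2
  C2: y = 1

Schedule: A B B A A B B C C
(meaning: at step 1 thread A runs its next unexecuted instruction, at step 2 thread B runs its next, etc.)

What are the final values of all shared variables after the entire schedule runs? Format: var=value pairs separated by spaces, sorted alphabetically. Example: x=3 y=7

Answer: x=12 y=1

Derivation:
Step 1: thread A executes A1 (y = y * 2). Shared: x=2 y=0. PCs: A@1 B@0 C@0
Step 2: thread B executes B1 (x = x - 2). Shared: x=0 y=0. PCs: A@1 B@1 C@0
Step 3: thread B executes B2 (x = x * -1). Shared: x=0 y=0. PCs: A@1 B@2 C@0
Step 4: thread A executes A2 (y = 8). Shared: x=0 y=8. PCs: A@2 B@2 C@0
Step 5: thread A executes A3 (y = y + 5). Shared: x=0 y=13. PCs: A@3 B@2 C@0
Step 6: thread B executes B3 (x = x - 2). Shared: x=-2 y=13. PCs: A@3 B@3 C@0
Step 7: thread B executes B4 (x = y - 1). Shared: x=12 y=13. PCs: A@3 B@4 C@0
Step 8: thread C executes C1 (y = y - 2). Shared: x=12 y=11. PCs: A@3 B@4 C@1
Step 9: thread C executes C2 (y = 1). Shared: x=12 y=1. PCs: A@3 B@4 C@2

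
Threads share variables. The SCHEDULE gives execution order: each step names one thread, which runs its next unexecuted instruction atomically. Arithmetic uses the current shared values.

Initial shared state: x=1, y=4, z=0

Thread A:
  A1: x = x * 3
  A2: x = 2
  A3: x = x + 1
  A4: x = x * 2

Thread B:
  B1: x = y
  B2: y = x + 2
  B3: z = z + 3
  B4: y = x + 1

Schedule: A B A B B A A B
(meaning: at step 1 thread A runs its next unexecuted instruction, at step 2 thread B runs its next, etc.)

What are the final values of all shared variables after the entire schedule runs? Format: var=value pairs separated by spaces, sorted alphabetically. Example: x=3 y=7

Answer: x=6 y=7 z=3

Derivation:
Step 1: thread A executes A1 (x = x * 3). Shared: x=3 y=4 z=0. PCs: A@1 B@0
Step 2: thread B executes B1 (x = y). Shared: x=4 y=4 z=0. PCs: A@1 B@1
Step 3: thread A executes A2 (x = 2). Shared: x=2 y=4 z=0. PCs: A@2 B@1
Step 4: thread B executes B2 (y = x + 2). Shared: x=2 y=4 z=0. PCs: A@2 B@2
Step 5: thread B executes B3 (z = z + 3). Shared: x=2 y=4 z=3. PCs: A@2 B@3
Step 6: thread A executes A3 (x = x + 1). Shared: x=3 y=4 z=3. PCs: A@3 B@3
Step 7: thread A executes A4 (x = x * 2). Shared: x=6 y=4 z=3. PCs: A@4 B@3
Step 8: thread B executes B4 (y = x + 1). Shared: x=6 y=7 z=3. PCs: A@4 B@4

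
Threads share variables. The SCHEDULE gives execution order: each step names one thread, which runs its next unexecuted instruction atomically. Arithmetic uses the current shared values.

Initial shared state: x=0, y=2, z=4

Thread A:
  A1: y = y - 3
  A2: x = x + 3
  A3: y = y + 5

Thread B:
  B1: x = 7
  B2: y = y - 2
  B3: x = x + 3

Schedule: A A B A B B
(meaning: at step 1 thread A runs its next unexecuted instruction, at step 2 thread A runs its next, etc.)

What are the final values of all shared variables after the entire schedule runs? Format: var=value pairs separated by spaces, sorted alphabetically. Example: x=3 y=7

Step 1: thread A executes A1 (y = y - 3). Shared: x=0 y=-1 z=4. PCs: A@1 B@0
Step 2: thread A executes A2 (x = x + 3). Shared: x=3 y=-1 z=4. PCs: A@2 B@0
Step 3: thread B executes B1 (x = 7). Shared: x=7 y=-1 z=4. PCs: A@2 B@1
Step 4: thread A executes A3 (y = y + 5). Shared: x=7 y=4 z=4. PCs: A@3 B@1
Step 5: thread B executes B2 (y = y - 2). Shared: x=7 y=2 z=4. PCs: A@3 B@2
Step 6: thread B executes B3 (x = x + 3). Shared: x=10 y=2 z=4. PCs: A@3 B@3

Answer: x=10 y=2 z=4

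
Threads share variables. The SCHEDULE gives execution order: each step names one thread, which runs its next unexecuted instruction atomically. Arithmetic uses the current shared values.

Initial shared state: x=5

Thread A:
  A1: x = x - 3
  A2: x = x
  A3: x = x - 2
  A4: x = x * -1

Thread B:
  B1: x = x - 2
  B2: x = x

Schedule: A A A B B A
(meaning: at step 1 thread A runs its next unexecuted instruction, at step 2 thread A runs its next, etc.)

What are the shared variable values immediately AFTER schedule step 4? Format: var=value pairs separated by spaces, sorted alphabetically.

Answer: x=-2

Derivation:
Step 1: thread A executes A1 (x = x - 3). Shared: x=2. PCs: A@1 B@0
Step 2: thread A executes A2 (x = x). Shared: x=2. PCs: A@2 B@0
Step 3: thread A executes A3 (x = x - 2). Shared: x=0. PCs: A@3 B@0
Step 4: thread B executes B1 (x = x - 2). Shared: x=-2. PCs: A@3 B@1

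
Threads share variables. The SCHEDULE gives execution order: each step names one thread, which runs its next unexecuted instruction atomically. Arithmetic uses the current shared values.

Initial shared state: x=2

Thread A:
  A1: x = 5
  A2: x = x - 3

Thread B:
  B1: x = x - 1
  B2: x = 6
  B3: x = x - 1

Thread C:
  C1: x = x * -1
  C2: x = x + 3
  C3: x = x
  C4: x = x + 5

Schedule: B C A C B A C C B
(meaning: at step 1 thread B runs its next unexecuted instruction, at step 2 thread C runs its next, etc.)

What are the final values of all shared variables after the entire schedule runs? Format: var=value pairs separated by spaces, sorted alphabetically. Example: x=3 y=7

Step 1: thread B executes B1 (x = x - 1). Shared: x=1. PCs: A@0 B@1 C@0
Step 2: thread C executes C1 (x = x * -1). Shared: x=-1. PCs: A@0 B@1 C@1
Step 3: thread A executes A1 (x = 5). Shared: x=5. PCs: A@1 B@1 C@1
Step 4: thread C executes C2 (x = x + 3). Shared: x=8. PCs: A@1 B@1 C@2
Step 5: thread B executes B2 (x = 6). Shared: x=6. PCs: A@1 B@2 C@2
Step 6: thread A executes A2 (x = x - 3). Shared: x=3. PCs: A@2 B@2 C@2
Step 7: thread C executes C3 (x = x). Shared: x=3. PCs: A@2 B@2 C@3
Step 8: thread C executes C4 (x = x + 5). Shared: x=8. PCs: A@2 B@2 C@4
Step 9: thread B executes B3 (x = x - 1). Shared: x=7. PCs: A@2 B@3 C@4

Answer: x=7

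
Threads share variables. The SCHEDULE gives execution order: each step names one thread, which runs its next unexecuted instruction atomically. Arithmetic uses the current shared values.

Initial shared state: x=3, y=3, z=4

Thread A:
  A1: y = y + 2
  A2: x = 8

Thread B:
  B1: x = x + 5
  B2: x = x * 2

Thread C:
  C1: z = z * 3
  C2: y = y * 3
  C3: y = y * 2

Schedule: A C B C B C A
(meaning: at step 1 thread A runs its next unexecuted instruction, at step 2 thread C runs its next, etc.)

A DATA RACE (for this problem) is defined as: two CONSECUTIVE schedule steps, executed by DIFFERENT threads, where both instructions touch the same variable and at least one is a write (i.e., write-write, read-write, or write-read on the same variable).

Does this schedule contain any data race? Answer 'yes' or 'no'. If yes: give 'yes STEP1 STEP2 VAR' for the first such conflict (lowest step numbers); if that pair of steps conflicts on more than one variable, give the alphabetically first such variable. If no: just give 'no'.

Answer: no

Derivation:
Steps 1,2: A(r=y,w=y) vs C(r=z,w=z). No conflict.
Steps 2,3: C(r=z,w=z) vs B(r=x,w=x). No conflict.
Steps 3,4: B(r=x,w=x) vs C(r=y,w=y). No conflict.
Steps 4,5: C(r=y,w=y) vs B(r=x,w=x). No conflict.
Steps 5,6: B(r=x,w=x) vs C(r=y,w=y). No conflict.
Steps 6,7: C(r=y,w=y) vs A(r=-,w=x). No conflict.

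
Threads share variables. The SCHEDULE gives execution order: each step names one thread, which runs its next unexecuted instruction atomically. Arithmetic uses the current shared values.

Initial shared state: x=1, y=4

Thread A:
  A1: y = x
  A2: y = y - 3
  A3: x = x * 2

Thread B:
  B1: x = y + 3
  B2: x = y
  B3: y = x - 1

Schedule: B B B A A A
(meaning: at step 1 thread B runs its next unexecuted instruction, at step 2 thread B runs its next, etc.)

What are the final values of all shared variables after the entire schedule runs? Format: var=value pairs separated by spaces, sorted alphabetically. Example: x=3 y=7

Answer: x=8 y=1

Derivation:
Step 1: thread B executes B1 (x = y + 3). Shared: x=7 y=4. PCs: A@0 B@1
Step 2: thread B executes B2 (x = y). Shared: x=4 y=4. PCs: A@0 B@2
Step 3: thread B executes B3 (y = x - 1). Shared: x=4 y=3. PCs: A@0 B@3
Step 4: thread A executes A1 (y = x). Shared: x=4 y=4. PCs: A@1 B@3
Step 5: thread A executes A2 (y = y - 3). Shared: x=4 y=1. PCs: A@2 B@3
Step 6: thread A executes A3 (x = x * 2). Shared: x=8 y=1. PCs: A@3 B@3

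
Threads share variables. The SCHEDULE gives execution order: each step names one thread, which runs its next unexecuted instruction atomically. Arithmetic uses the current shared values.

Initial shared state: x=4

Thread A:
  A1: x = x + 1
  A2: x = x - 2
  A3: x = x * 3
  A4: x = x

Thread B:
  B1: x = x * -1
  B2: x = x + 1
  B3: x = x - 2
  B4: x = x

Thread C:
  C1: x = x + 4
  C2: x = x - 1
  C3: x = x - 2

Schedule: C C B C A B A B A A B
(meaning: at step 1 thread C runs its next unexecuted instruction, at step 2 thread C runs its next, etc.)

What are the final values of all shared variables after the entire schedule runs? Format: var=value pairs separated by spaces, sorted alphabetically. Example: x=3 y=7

Answer: x=-33

Derivation:
Step 1: thread C executes C1 (x = x + 4). Shared: x=8. PCs: A@0 B@0 C@1
Step 2: thread C executes C2 (x = x - 1). Shared: x=7. PCs: A@0 B@0 C@2
Step 3: thread B executes B1 (x = x * -1). Shared: x=-7. PCs: A@0 B@1 C@2
Step 4: thread C executes C3 (x = x - 2). Shared: x=-9. PCs: A@0 B@1 C@3
Step 5: thread A executes A1 (x = x + 1). Shared: x=-8. PCs: A@1 B@1 C@3
Step 6: thread B executes B2 (x = x + 1). Shared: x=-7. PCs: A@1 B@2 C@3
Step 7: thread A executes A2 (x = x - 2). Shared: x=-9. PCs: A@2 B@2 C@3
Step 8: thread B executes B3 (x = x - 2). Shared: x=-11. PCs: A@2 B@3 C@3
Step 9: thread A executes A3 (x = x * 3). Shared: x=-33. PCs: A@3 B@3 C@3
Step 10: thread A executes A4 (x = x). Shared: x=-33. PCs: A@4 B@3 C@3
Step 11: thread B executes B4 (x = x). Shared: x=-33. PCs: A@4 B@4 C@3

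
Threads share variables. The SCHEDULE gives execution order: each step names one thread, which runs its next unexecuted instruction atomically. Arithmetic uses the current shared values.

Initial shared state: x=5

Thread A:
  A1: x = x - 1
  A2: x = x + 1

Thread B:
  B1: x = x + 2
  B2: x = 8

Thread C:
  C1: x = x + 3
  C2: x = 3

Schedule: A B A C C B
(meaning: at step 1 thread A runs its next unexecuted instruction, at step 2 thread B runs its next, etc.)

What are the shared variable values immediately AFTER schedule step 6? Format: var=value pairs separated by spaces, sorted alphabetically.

Step 1: thread A executes A1 (x = x - 1). Shared: x=4. PCs: A@1 B@0 C@0
Step 2: thread B executes B1 (x = x + 2). Shared: x=6. PCs: A@1 B@1 C@0
Step 3: thread A executes A2 (x = x + 1). Shared: x=7. PCs: A@2 B@1 C@0
Step 4: thread C executes C1 (x = x + 3). Shared: x=10. PCs: A@2 B@1 C@1
Step 5: thread C executes C2 (x = 3). Shared: x=3. PCs: A@2 B@1 C@2
Step 6: thread B executes B2 (x = 8). Shared: x=8. PCs: A@2 B@2 C@2

Answer: x=8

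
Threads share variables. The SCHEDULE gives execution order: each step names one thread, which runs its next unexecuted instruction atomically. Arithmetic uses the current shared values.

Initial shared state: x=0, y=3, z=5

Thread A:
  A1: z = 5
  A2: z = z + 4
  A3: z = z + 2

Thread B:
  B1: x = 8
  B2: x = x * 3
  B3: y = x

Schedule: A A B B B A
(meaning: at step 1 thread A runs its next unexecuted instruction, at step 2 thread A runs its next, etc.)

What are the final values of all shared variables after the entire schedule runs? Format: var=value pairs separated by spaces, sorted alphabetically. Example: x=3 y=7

Answer: x=24 y=24 z=11

Derivation:
Step 1: thread A executes A1 (z = 5). Shared: x=0 y=3 z=5. PCs: A@1 B@0
Step 2: thread A executes A2 (z = z + 4). Shared: x=0 y=3 z=9. PCs: A@2 B@0
Step 3: thread B executes B1 (x = 8). Shared: x=8 y=3 z=9. PCs: A@2 B@1
Step 4: thread B executes B2 (x = x * 3). Shared: x=24 y=3 z=9. PCs: A@2 B@2
Step 5: thread B executes B3 (y = x). Shared: x=24 y=24 z=9. PCs: A@2 B@3
Step 6: thread A executes A3 (z = z + 2). Shared: x=24 y=24 z=11. PCs: A@3 B@3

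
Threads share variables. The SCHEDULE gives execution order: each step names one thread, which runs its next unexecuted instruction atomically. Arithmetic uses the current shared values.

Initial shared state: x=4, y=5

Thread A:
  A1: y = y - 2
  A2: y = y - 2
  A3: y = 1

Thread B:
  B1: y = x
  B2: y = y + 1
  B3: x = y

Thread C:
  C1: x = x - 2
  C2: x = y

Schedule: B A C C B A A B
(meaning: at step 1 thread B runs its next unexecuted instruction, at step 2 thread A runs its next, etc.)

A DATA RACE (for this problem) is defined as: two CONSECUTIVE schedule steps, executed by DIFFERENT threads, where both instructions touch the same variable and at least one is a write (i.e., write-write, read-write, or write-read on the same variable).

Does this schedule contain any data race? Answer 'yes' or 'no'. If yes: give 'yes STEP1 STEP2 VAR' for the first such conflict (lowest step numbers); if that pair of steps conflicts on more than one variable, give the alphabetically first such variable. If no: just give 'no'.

Answer: yes 1 2 y

Derivation:
Steps 1,2: B(y = x) vs A(y = y - 2). RACE on y (W-W).
Steps 2,3: A(r=y,w=y) vs C(r=x,w=x). No conflict.
Steps 3,4: same thread (C). No race.
Steps 4,5: C(x = y) vs B(y = y + 1). RACE on y (R-W).
Steps 5,6: B(y = y + 1) vs A(y = y - 2). RACE on y (W-W).
Steps 6,7: same thread (A). No race.
Steps 7,8: A(y = 1) vs B(x = y). RACE on y (W-R).
First conflict at steps 1,2.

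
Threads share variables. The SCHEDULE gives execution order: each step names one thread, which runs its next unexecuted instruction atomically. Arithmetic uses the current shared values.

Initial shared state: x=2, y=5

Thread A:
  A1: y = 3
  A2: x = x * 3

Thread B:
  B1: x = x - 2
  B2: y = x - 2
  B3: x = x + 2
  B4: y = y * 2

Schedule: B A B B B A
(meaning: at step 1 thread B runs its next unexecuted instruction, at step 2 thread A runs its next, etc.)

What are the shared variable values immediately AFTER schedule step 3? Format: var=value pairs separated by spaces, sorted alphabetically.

Step 1: thread B executes B1 (x = x - 2). Shared: x=0 y=5. PCs: A@0 B@1
Step 2: thread A executes A1 (y = 3). Shared: x=0 y=3. PCs: A@1 B@1
Step 3: thread B executes B2 (y = x - 2). Shared: x=0 y=-2. PCs: A@1 B@2

Answer: x=0 y=-2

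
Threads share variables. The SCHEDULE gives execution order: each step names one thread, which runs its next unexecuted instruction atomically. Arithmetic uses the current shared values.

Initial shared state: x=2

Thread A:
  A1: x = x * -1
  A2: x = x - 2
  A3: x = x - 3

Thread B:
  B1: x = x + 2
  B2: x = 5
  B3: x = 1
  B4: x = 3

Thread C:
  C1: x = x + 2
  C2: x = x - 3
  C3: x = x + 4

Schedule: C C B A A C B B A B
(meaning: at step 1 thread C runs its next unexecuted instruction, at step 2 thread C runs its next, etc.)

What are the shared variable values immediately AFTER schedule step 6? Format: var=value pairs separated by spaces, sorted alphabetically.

Answer: x=-1

Derivation:
Step 1: thread C executes C1 (x = x + 2). Shared: x=4. PCs: A@0 B@0 C@1
Step 2: thread C executes C2 (x = x - 3). Shared: x=1. PCs: A@0 B@0 C@2
Step 3: thread B executes B1 (x = x + 2). Shared: x=3. PCs: A@0 B@1 C@2
Step 4: thread A executes A1 (x = x * -1). Shared: x=-3. PCs: A@1 B@1 C@2
Step 5: thread A executes A2 (x = x - 2). Shared: x=-5. PCs: A@2 B@1 C@2
Step 6: thread C executes C3 (x = x + 4). Shared: x=-1. PCs: A@2 B@1 C@3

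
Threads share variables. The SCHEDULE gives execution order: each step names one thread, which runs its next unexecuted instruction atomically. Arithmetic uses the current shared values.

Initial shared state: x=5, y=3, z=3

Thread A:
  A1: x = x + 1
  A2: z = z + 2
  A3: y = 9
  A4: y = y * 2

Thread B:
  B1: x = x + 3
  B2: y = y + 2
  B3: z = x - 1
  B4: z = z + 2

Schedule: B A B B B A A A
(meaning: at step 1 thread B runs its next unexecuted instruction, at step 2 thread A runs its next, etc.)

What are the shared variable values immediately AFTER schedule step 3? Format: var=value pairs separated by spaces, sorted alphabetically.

Answer: x=9 y=5 z=3

Derivation:
Step 1: thread B executes B1 (x = x + 3). Shared: x=8 y=3 z=3. PCs: A@0 B@1
Step 2: thread A executes A1 (x = x + 1). Shared: x=9 y=3 z=3. PCs: A@1 B@1
Step 3: thread B executes B2 (y = y + 2). Shared: x=9 y=5 z=3. PCs: A@1 B@2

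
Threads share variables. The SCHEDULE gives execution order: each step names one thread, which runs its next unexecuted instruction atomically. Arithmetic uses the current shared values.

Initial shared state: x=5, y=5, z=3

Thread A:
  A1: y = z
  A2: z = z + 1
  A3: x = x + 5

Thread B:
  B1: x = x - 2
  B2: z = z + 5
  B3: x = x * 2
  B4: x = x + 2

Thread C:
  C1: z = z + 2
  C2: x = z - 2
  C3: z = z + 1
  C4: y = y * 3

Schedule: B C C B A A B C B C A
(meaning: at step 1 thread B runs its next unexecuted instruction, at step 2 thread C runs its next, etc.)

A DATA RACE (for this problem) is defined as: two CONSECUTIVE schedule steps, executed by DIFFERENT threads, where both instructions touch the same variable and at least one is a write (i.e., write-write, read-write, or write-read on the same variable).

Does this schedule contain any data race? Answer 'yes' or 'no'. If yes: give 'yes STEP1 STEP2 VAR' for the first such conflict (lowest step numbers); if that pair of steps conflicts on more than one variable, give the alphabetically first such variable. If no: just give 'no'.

Answer: yes 3 4 z

Derivation:
Steps 1,2: B(r=x,w=x) vs C(r=z,w=z). No conflict.
Steps 2,3: same thread (C). No race.
Steps 3,4: C(x = z - 2) vs B(z = z + 5). RACE on z (R-W).
Steps 4,5: B(z = z + 5) vs A(y = z). RACE on z (W-R).
Steps 5,6: same thread (A). No race.
Steps 6,7: A(r=z,w=z) vs B(r=x,w=x). No conflict.
Steps 7,8: B(r=x,w=x) vs C(r=z,w=z). No conflict.
Steps 8,9: C(r=z,w=z) vs B(r=x,w=x). No conflict.
Steps 9,10: B(r=x,w=x) vs C(r=y,w=y). No conflict.
Steps 10,11: C(r=y,w=y) vs A(r=x,w=x). No conflict.
First conflict at steps 3,4.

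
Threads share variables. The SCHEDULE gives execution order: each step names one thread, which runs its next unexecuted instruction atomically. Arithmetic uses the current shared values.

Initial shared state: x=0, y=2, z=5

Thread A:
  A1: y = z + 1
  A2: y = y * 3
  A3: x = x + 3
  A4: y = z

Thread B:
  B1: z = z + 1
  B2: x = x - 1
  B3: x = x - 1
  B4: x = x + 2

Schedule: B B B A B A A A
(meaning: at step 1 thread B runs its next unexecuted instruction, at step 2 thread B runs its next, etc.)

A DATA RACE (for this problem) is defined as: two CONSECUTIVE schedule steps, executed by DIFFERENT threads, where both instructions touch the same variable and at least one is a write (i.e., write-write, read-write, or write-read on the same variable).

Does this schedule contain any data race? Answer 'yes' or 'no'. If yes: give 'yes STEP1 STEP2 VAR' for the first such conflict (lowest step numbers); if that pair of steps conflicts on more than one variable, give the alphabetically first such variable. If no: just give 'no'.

Answer: no

Derivation:
Steps 1,2: same thread (B). No race.
Steps 2,3: same thread (B). No race.
Steps 3,4: B(r=x,w=x) vs A(r=z,w=y). No conflict.
Steps 4,5: A(r=z,w=y) vs B(r=x,w=x). No conflict.
Steps 5,6: B(r=x,w=x) vs A(r=y,w=y). No conflict.
Steps 6,7: same thread (A). No race.
Steps 7,8: same thread (A). No race.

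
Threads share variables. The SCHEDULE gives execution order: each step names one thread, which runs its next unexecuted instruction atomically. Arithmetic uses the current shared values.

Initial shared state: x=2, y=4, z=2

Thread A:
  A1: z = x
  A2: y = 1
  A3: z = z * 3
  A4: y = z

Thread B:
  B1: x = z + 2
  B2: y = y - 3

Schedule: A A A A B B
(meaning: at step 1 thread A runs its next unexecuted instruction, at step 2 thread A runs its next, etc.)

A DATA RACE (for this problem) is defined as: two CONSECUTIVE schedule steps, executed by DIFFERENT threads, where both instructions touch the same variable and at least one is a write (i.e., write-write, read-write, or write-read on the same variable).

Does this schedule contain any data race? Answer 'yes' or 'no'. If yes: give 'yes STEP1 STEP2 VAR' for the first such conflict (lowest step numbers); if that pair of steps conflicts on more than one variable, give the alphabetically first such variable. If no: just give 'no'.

Steps 1,2: same thread (A). No race.
Steps 2,3: same thread (A). No race.
Steps 3,4: same thread (A). No race.
Steps 4,5: A(r=z,w=y) vs B(r=z,w=x). No conflict.
Steps 5,6: same thread (B). No race.

Answer: no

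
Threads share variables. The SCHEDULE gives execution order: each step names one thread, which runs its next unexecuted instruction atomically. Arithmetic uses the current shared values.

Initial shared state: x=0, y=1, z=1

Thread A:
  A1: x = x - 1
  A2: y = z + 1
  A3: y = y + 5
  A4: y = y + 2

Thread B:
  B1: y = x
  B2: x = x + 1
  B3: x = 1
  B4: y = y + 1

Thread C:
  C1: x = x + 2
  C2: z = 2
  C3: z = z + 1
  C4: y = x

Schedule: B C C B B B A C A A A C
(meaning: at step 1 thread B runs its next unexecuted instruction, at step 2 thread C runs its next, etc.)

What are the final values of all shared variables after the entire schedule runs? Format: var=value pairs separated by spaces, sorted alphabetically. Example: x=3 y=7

Step 1: thread B executes B1 (y = x). Shared: x=0 y=0 z=1. PCs: A@0 B@1 C@0
Step 2: thread C executes C1 (x = x + 2). Shared: x=2 y=0 z=1. PCs: A@0 B@1 C@1
Step 3: thread C executes C2 (z = 2). Shared: x=2 y=0 z=2. PCs: A@0 B@1 C@2
Step 4: thread B executes B2 (x = x + 1). Shared: x=3 y=0 z=2. PCs: A@0 B@2 C@2
Step 5: thread B executes B3 (x = 1). Shared: x=1 y=0 z=2. PCs: A@0 B@3 C@2
Step 6: thread B executes B4 (y = y + 1). Shared: x=1 y=1 z=2. PCs: A@0 B@4 C@2
Step 7: thread A executes A1 (x = x - 1). Shared: x=0 y=1 z=2. PCs: A@1 B@4 C@2
Step 8: thread C executes C3 (z = z + 1). Shared: x=0 y=1 z=3. PCs: A@1 B@4 C@3
Step 9: thread A executes A2 (y = z + 1). Shared: x=0 y=4 z=3. PCs: A@2 B@4 C@3
Step 10: thread A executes A3 (y = y + 5). Shared: x=0 y=9 z=3. PCs: A@3 B@4 C@3
Step 11: thread A executes A4 (y = y + 2). Shared: x=0 y=11 z=3. PCs: A@4 B@4 C@3
Step 12: thread C executes C4 (y = x). Shared: x=0 y=0 z=3. PCs: A@4 B@4 C@4

Answer: x=0 y=0 z=3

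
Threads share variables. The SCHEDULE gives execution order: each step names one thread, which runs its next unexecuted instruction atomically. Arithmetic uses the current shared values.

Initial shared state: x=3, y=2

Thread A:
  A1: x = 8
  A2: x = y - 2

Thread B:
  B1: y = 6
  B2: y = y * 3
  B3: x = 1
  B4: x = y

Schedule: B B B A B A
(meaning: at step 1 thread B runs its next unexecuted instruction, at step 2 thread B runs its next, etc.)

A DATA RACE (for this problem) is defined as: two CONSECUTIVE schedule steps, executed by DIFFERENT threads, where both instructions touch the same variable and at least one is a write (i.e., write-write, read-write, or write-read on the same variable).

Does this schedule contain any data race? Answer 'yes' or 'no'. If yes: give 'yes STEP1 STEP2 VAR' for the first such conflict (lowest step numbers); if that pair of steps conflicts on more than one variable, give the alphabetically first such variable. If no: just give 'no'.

Steps 1,2: same thread (B). No race.
Steps 2,3: same thread (B). No race.
Steps 3,4: B(x = 1) vs A(x = 8). RACE on x (W-W).
Steps 4,5: A(x = 8) vs B(x = y). RACE on x (W-W).
Steps 5,6: B(x = y) vs A(x = y - 2). RACE on x (W-W).
First conflict at steps 3,4.

Answer: yes 3 4 x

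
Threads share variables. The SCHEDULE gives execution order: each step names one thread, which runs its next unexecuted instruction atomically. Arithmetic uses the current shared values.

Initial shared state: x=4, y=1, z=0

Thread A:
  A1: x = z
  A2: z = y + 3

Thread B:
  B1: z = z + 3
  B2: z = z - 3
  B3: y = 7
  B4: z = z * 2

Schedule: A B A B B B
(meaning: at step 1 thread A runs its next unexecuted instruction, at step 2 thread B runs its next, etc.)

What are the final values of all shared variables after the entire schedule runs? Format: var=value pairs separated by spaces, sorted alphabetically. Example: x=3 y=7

Step 1: thread A executes A1 (x = z). Shared: x=0 y=1 z=0. PCs: A@1 B@0
Step 2: thread B executes B1 (z = z + 3). Shared: x=0 y=1 z=3. PCs: A@1 B@1
Step 3: thread A executes A2 (z = y + 3). Shared: x=0 y=1 z=4. PCs: A@2 B@1
Step 4: thread B executes B2 (z = z - 3). Shared: x=0 y=1 z=1. PCs: A@2 B@2
Step 5: thread B executes B3 (y = 7). Shared: x=0 y=7 z=1. PCs: A@2 B@3
Step 6: thread B executes B4 (z = z * 2). Shared: x=0 y=7 z=2. PCs: A@2 B@4

Answer: x=0 y=7 z=2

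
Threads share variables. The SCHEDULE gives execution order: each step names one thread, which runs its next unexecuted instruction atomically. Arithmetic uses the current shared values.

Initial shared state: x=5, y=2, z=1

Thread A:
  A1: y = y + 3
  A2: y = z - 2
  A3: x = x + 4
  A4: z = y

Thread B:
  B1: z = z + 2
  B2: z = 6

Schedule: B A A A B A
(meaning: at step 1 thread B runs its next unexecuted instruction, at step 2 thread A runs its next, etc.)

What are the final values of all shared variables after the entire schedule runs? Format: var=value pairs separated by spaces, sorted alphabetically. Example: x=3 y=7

Step 1: thread B executes B1 (z = z + 2). Shared: x=5 y=2 z=3. PCs: A@0 B@1
Step 2: thread A executes A1 (y = y + 3). Shared: x=5 y=5 z=3. PCs: A@1 B@1
Step 3: thread A executes A2 (y = z - 2). Shared: x=5 y=1 z=3. PCs: A@2 B@1
Step 4: thread A executes A3 (x = x + 4). Shared: x=9 y=1 z=3. PCs: A@3 B@1
Step 5: thread B executes B2 (z = 6). Shared: x=9 y=1 z=6. PCs: A@3 B@2
Step 6: thread A executes A4 (z = y). Shared: x=9 y=1 z=1. PCs: A@4 B@2

Answer: x=9 y=1 z=1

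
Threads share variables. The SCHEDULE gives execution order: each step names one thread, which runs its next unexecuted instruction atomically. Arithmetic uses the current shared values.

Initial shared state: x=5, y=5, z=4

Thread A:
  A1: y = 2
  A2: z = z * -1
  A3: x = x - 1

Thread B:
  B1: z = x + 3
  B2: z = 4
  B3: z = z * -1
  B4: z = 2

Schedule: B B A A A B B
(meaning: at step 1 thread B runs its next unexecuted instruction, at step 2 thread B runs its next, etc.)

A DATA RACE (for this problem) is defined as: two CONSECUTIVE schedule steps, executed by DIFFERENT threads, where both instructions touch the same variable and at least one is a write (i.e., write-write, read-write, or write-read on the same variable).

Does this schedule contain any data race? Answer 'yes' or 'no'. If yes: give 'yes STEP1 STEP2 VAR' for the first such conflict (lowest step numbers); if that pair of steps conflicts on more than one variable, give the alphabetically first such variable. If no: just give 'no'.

Steps 1,2: same thread (B). No race.
Steps 2,3: B(r=-,w=z) vs A(r=-,w=y). No conflict.
Steps 3,4: same thread (A). No race.
Steps 4,5: same thread (A). No race.
Steps 5,6: A(r=x,w=x) vs B(r=z,w=z). No conflict.
Steps 6,7: same thread (B). No race.

Answer: no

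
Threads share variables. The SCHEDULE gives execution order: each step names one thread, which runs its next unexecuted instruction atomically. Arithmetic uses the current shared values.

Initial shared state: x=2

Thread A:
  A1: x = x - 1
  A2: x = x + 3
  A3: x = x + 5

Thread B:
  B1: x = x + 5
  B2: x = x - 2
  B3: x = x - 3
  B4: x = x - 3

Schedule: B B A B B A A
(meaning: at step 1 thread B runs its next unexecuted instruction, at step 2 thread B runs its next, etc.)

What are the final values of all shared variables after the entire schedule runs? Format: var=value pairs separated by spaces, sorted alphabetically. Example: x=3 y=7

Step 1: thread B executes B1 (x = x + 5). Shared: x=7. PCs: A@0 B@1
Step 2: thread B executes B2 (x = x - 2). Shared: x=5. PCs: A@0 B@2
Step 3: thread A executes A1 (x = x - 1). Shared: x=4. PCs: A@1 B@2
Step 4: thread B executes B3 (x = x - 3). Shared: x=1. PCs: A@1 B@3
Step 5: thread B executes B4 (x = x - 3). Shared: x=-2. PCs: A@1 B@4
Step 6: thread A executes A2 (x = x + 3). Shared: x=1. PCs: A@2 B@4
Step 7: thread A executes A3 (x = x + 5). Shared: x=6. PCs: A@3 B@4

Answer: x=6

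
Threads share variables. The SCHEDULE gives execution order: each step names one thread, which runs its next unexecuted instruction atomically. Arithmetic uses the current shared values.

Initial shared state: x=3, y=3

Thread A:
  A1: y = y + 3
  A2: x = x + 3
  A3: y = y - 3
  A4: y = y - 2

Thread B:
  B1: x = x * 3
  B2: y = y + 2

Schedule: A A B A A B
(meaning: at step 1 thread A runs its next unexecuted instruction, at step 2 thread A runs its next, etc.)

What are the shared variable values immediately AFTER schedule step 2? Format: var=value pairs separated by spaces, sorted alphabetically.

Answer: x=6 y=6

Derivation:
Step 1: thread A executes A1 (y = y + 3). Shared: x=3 y=6. PCs: A@1 B@0
Step 2: thread A executes A2 (x = x + 3). Shared: x=6 y=6. PCs: A@2 B@0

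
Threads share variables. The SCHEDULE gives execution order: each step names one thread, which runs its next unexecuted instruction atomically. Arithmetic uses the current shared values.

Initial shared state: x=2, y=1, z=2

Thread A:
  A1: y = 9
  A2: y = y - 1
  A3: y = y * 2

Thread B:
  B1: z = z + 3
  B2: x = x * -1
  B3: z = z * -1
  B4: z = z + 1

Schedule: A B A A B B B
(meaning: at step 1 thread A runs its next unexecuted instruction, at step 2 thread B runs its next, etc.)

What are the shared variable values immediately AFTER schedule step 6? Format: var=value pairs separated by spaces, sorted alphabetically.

Answer: x=-2 y=16 z=-5

Derivation:
Step 1: thread A executes A1 (y = 9). Shared: x=2 y=9 z=2. PCs: A@1 B@0
Step 2: thread B executes B1 (z = z + 3). Shared: x=2 y=9 z=5. PCs: A@1 B@1
Step 3: thread A executes A2 (y = y - 1). Shared: x=2 y=8 z=5. PCs: A@2 B@1
Step 4: thread A executes A3 (y = y * 2). Shared: x=2 y=16 z=5. PCs: A@3 B@1
Step 5: thread B executes B2 (x = x * -1). Shared: x=-2 y=16 z=5. PCs: A@3 B@2
Step 6: thread B executes B3 (z = z * -1). Shared: x=-2 y=16 z=-5. PCs: A@3 B@3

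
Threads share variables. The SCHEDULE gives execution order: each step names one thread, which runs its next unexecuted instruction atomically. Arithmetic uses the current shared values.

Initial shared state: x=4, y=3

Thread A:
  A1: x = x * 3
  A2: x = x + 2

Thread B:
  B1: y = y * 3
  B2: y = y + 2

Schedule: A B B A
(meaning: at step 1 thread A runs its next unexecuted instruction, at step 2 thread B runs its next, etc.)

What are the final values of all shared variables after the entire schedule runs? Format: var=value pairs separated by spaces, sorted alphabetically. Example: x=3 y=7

Step 1: thread A executes A1 (x = x * 3). Shared: x=12 y=3. PCs: A@1 B@0
Step 2: thread B executes B1 (y = y * 3). Shared: x=12 y=9. PCs: A@1 B@1
Step 3: thread B executes B2 (y = y + 2). Shared: x=12 y=11. PCs: A@1 B@2
Step 4: thread A executes A2 (x = x + 2). Shared: x=14 y=11. PCs: A@2 B@2

Answer: x=14 y=11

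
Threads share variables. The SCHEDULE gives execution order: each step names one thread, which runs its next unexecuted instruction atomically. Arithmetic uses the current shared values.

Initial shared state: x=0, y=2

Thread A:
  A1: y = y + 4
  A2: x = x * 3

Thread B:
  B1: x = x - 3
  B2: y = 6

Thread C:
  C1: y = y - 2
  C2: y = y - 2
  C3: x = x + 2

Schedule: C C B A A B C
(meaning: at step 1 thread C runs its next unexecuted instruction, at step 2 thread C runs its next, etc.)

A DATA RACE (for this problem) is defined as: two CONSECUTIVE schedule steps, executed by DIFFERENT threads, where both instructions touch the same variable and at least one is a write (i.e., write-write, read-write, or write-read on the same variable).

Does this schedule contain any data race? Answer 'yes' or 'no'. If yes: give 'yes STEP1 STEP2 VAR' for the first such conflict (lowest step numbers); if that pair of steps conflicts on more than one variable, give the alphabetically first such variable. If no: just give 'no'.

Answer: no

Derivation:
Steps 1,2: same thread (C). No race.
Steps 2,3: C(r=y,w=y) vs B(r=x,w=x). No conflict.
Steps 3,4: B(r=x,w=x) vs A(r=y,w=y). No conflict.
Steps 4,5: same thread (A). No race.
Steps 5,6: A(r=x,w=x) vs B(r=-,w=y). No conflict.
Steps 6,7: B(r=-,w=y) vs C(r=x,w=x). No conflict.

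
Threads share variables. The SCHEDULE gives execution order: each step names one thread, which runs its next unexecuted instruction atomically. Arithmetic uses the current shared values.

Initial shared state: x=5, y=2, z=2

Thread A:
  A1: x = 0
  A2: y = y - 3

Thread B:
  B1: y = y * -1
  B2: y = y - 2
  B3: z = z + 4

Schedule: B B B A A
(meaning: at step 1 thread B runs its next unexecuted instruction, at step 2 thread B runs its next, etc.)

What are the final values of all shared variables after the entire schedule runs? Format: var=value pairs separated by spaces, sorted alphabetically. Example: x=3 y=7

Step 1: thread B executes B1 (y = y * -1). Shared: x=5 y=-2 z=2. PCs: A@0 B@1
Step 2: thread B executes B2 (y = y - 2). Shared: x=5 y=-4 z=2. PCs: A@0 B@2
Step 3: thread B executes B3 (z = z + 4). Shared: x=5 y=-4 z=6. PCs: A@0 B@3
Step 4: thread A executes A1 (x = 0). Shared: x=0 y=-4 z=6. PCs: A@1 B@3
Step 5: thread A executes A2 (y = y - 3). Shared: x=0 y=-7 z=6. PCs: A@2 B@3

Answer: x=0 y=-7 z=6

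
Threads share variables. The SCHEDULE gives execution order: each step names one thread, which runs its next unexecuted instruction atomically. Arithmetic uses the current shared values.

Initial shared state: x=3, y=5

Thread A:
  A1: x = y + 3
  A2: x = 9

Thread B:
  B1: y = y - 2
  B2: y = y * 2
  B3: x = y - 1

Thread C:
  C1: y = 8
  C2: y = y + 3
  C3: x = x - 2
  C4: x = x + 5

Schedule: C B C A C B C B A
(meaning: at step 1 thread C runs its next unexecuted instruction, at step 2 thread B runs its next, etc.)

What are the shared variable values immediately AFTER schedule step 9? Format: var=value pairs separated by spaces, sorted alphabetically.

Answer: x=9 y=18

Derivation:
Step 1: thread C executes C1 (y = 8). Shared: x=3 y=8. PCs: A@0 B@0 C@1
Step 2: thread B executes B1 (y = y - 2). Shared: x=3 y=6. PCs: A@0 B@1 C@1
Step 3: thread C executes C2 (y = y + 3). Shared: x=3 y=9. PCs: A@0 B@1 C@2
Step 4: thread A executes A1 (x = y + 3). Shared: x=12 y=9. PCs: A@1 B@1 C@2
Step 5: thread C executes C3 (x = x - 2). Shared: x=10 y=9. PCs: A@1 B@1 C@3
Step 6: thread B executes B2 (y = y * 2). Shared: x=10 y=18. PCs: A@1 B@2 C@3
Step 7: thread C executes C4 (x = x + 5). Shared: x=15 y=18. PCs: A@1 B@2 C@4
Step 8: thread B executes B3 (x = y - 1). Shared: x=17 y=18. PCs: A@1 B@3 C@4
Step 9: thread A executes A2 (x = 9). Shared: x=9 y=18. PCs: A@2 B@3 C@4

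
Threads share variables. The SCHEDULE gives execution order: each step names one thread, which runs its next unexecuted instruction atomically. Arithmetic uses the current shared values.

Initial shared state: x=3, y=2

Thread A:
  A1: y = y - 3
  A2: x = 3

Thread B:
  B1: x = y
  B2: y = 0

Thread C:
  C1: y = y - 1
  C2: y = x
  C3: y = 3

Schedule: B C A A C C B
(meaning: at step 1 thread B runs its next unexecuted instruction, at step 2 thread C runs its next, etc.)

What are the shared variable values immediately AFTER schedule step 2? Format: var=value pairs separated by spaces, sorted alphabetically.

Answer: x=2 y=1

Derivation:
Step 1: thread B executes B1 (x = y). Shared: x=2 y=2. PCs: A@0 B@1 C@0
Step 2: thread C executes C1 (y = y - 1). Shared: x=2 y=1. PCs: A@0 B@1 C@1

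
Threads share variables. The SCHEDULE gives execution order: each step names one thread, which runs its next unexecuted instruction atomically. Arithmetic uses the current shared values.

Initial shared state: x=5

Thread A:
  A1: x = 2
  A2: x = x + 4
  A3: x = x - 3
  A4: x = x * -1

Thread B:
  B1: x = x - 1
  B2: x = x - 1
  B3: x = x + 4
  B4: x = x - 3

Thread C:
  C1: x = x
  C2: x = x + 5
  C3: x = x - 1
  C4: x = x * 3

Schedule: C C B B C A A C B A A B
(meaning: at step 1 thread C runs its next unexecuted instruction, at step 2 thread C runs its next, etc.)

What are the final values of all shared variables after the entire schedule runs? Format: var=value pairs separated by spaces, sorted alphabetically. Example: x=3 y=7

Answer: x=-22

Derivation:
Step 1: thread C executes C1 (x = x). Shared: x=5. PCs: A@0 B@0 C@1
Step 2: thread C executes C2 (x = x + 5). Shared: x=10. PCs: A@0 B@0 C@2
Step 3: thread B executes B1 (x = x - 1). Shared: x=9. PCs: A@0 B@1 C@2
Step 4: thread B executes B2 (x = x - 1). Shared: x=8. PCs: A@0 B@2 C@2
Step 5: thread C executes C3 (x = x - 1). Shared: x=7. PCs: A@0 B@2 C@3
Step 6: thread A executes A1 (x = 2). Shared: x=2. PCs: A@1 B@2 C@3
Step 7: thread A executes A2 (x = x + 4). Shared: x=6. PCs: A@2 B@2 C@3
Step 8: thread C executes C4 (x = x * 3). Shared: x=18. PCs: A@2 B@2 C@4
Step 9: thread B executes B3 (x = x + 4). Shared: x=22. PCs: A@2 B@3 C@4
Step 10: thread A executes A3 (x = x - 3). Shared: x=19. PCs: A@3 B@3 C@4
Step 11: thread A executes A4 (x = x * -1). Shared: x=-19. PCs: A@4 B@3 C@4
Step 12: thread B executes B4 (x = x - 3). Shared: x=-22. PCs: A@4 B@4 C@4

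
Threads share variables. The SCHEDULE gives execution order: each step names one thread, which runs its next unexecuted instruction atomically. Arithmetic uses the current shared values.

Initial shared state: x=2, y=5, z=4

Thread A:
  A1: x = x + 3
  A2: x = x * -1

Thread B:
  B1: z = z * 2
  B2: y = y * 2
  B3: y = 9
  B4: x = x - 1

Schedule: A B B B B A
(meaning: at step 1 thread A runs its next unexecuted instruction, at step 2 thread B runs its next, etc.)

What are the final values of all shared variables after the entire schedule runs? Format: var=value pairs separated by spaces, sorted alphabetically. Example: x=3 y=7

Answer: x=-4 y=9 z=8

Derivation:
Step 1: thread A executes A1 (x = x + 3). Shared: x=5 y=5 z=4. PCs: A@1 B@0
Step 2: thread B executes B1 (z = z * 2). Shared: x=5 y=5 z=8. PCs: A@1 B@1
Step 3: thread B executes B2 (y = y * 2). Shared: x=5 y=10 z=8. PCs: A@1 B@2
Step 4: thread B executes B3 (y = 9). Shared: x=5 y=9 z=8. PCs: A@1 B@3
Step 5: thread B executes B4 (x = x - 1). Shared: x=4 y=9 z=8. PCs: A@1 B@4
Step 6: thread A executes A2 (x = x * -1). Shared: x=-4 y=9 z=8. PCs: A@2 B@4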